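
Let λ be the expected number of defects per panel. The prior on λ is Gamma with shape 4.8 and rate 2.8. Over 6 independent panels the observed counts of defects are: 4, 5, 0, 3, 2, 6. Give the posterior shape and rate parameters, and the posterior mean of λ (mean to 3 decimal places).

Posterior: Gamma(shape=24.8, rate=8.8); mean ≈ 2.818

The Poisson likelihood adds the total count to the shape and the number of exposure periods to the rate. Here ∑xᵢ = 20 and n = 6, so shape 4.8→24.8 and rate 2.8→8.8.
E[λ | data] = 24.8/8.8 = 2.818.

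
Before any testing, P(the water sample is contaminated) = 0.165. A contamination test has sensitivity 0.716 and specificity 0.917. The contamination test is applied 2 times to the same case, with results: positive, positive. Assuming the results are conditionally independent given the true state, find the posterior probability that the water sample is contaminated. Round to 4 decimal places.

Posterior P(H) ≈ 0.9363

Let H be the event that the water sample is contaminated; start with P(H) = 0.165. P('positive'|H) = 0.716, P('positive'|¬H) = 0.083.
Update on result 1 ('positive'): P(H) ← 0.716·0.1650 / (0.716·0.1650 + 0.083·0.8350) = 0.11814/0.18745 = 0.6303.
Update on result 2 ('positive'): P(H) ← 0.716·0.6303 / (0.716·0.6303 + 0.083·0.3697) = 0.45127/0.48196 = 0.9363.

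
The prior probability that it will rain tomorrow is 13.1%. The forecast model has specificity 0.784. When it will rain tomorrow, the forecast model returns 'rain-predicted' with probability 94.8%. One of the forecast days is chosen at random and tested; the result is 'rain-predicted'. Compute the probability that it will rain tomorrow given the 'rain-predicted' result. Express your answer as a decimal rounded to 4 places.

P(H | E) ≈ 0.3982

Write H for 'it will rain tomorrow'. Prior odds H:¬H = 0.131/0.869 = 0.15075. For the 'rain-predicted' outcome, the likelihood ratio is 0.948/0.216 = 4.3889.
Posterior odds = 0.15075 × 4.3889 = 0.66162, so P(H|E) = 0.66162/(1+0.66162) = 0.3982.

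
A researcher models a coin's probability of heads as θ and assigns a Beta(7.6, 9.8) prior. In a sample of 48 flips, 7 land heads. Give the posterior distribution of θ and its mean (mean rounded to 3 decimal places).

The binomial likelihood is conjugate to the Beta prior: with 7 successes and 41 failures, the posterior is Beta(7.6+7, 9.8+41) = Beta(14.6, 50.8).
E[θ | data] = 14.6/(14.6+50.8) = 0.223.

Posterior: Beta(14.6, 50.8); mean ≈ 0.223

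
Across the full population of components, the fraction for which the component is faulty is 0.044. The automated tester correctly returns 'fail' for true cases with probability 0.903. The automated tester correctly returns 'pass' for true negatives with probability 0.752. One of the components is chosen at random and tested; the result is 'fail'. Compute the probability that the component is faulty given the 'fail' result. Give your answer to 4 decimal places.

Write H for 'the component is faulty'. Prior odds H:¬H = 0.044/0.956 = 0.046025. For the 'fail' outcome, the likelihood ratio is 0.903/0.248 = 3.6411.
Posterior odds = 0.046025 × 3.6411 = 0.16758, so P(H|E) = 0.16758/(1+0.16758) = 0.1435.

P(H | E) ≈ 0.1435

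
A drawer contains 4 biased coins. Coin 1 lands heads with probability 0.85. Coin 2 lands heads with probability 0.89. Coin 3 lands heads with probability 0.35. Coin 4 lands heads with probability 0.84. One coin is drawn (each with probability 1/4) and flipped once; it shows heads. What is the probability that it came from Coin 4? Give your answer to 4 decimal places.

Tabulate prior·likelihood by source: [1] prior 0.25, lik 0.85, product 0.2125; [2] prior 0.25, lik 0.89, product 0.2225; [3] prior 0.25, lik 0.35, product 0.08750; [4] prior 0.25, lik 0.84, product 0.2100.
Normalizing constant = 0.73250; the posterior for Coin 4 is its product over the sum, 0.2100/0.73250 = 0.2867.

Posterior probability ≈ 0.2867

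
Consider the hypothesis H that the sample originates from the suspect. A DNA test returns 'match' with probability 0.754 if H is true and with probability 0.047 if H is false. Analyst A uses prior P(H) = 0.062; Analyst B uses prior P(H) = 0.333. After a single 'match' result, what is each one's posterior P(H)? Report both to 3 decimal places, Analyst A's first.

P('+'|H) = 0.754, P('+'|¬H) = 0.047.
Analyst A: numerator 0.754·0.062 = 0.046748; evidence = 0.046748+0.047·0.938 = 0.090834; posterior = 0.515.
Analyst B: numerator 0.754·0.333 = 0.25108; evidence = 0.25108+0.047·0.667 = 0.28243; posterior = 0.889.

Analyst A: 0.515; Analyst B: 0.889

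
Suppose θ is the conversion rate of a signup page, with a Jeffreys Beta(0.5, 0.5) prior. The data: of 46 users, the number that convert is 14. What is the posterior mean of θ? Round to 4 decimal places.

The binomial likelihood is conjugate to the Beta prior: with 14 successes and 32 failures, the posterior is Beta(0.5+14, 0.5+32) = Beta(14.5, 32.5).
E[θ | data] = 14.5/(14.5+32.5) = 0.3085.

Posterior mean ≈ 0.3085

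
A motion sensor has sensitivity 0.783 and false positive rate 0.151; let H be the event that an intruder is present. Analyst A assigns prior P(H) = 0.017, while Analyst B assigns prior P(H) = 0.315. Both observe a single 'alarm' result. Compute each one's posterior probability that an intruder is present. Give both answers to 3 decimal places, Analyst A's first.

The likelihood ratio for an 'alarm' result is 0.783/0.151 = 5.1854.
Analyst A: prior odds 0.017/0.983 = 0.017294; posterior odds 0.089677; posterior probability 0.082.
Analyst B: prior odds 0.315/0.685 = 0.45985; posterior odds 2.3845; posterior probability 0.705.

Analyst A: 0.082; Analyst B: 0.705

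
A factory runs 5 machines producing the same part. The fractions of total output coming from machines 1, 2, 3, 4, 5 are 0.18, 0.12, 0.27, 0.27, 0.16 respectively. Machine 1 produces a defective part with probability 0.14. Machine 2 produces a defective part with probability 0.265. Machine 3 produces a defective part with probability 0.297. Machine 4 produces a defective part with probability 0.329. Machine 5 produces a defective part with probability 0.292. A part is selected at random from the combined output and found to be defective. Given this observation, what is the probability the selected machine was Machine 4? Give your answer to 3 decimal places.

Posterior probability ≈ 0.326

Tabulate prior·likelihood by source: [1] prior 0.18, lik 0.14, product 0.02520; [2] prior 0.12, lik 0.265, product 0.03180; [3] prior 0.27, lik 0.297, product 0.08019; [4] prior 0.27, lik 0.329, product 0.08883; [5] prior 0.16, lik 0.292, product 0.04672.
Normalizing constant = 0.27274; the posterior for Machine 4 is its product over the sum, 0.08883/0.27274 = 0.326.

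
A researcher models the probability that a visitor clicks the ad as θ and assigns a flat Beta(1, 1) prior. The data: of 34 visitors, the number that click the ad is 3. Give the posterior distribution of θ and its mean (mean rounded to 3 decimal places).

Posterior: Beta(4, 32); mean ≈ 0.111

Observing 3 successes and 31 failures updates Beta(1, 1) by adding the success and failure counts to the two shape parameters: α = 1+3 = 4, β = 1+31 = 32.
E[θ | data] = 4/(4+32) = 0.111.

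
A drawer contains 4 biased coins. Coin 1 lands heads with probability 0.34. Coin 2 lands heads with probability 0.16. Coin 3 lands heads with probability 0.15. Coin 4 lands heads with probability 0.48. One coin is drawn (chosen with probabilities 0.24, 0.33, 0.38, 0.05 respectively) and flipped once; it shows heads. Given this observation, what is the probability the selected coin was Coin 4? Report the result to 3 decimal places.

Posterior probability ≈ 0.111

Tabulate prior·likelihood by source: [1] prior 0.24, lik 0.34, product 0.08160; [2] prior 0.33, lik 0.16, product 0.05280; [3] prior 0.38, lik 0.15, product 0.05700; [4] prior 0.05, lik 0.48, product 0.02400.
Normalizing constant = 0.21540; the posterior for Coin 4 is its product over the sum, 0.02400/0.21540 = 0.111.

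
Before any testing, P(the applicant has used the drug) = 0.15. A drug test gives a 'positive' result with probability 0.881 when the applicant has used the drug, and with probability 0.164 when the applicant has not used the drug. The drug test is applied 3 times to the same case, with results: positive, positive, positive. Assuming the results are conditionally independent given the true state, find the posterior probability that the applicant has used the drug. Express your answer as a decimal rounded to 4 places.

Posterior P(H) ≈ 0.9647

With H the event that the applicant has used the drug, the joint likelihood of the observed sequence is P(data|H) = 0.881·0.881·0.881 = 0.68380 and P(data|¬H) = 0.164·0.164·0.164 = 0.0044109.
Bayes: P(H|data) = 0.15·0.68380 / (0.15·0.68380 + 0.85·0.0044109) = 0.10257/0.10632 = 0.9647.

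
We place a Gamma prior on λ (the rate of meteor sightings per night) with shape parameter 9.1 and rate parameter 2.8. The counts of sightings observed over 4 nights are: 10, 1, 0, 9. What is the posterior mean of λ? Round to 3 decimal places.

Posterior mean ≈ 4.279

The Poisson likelihood adds the total count to the shape and the number of exposure periods to the rate. Here ∑xᵢ = 20 and n = 4, so shape 9.1→29.1 and rate 2.8→6.8.
Posterior mean = shape/rate = 29.1/6.8 = 4.279.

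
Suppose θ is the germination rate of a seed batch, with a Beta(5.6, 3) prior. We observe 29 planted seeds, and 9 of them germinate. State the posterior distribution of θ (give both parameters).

The binomial likelihood is conjugate to the Beta prior: with 9 successes and 20 failures, the posterior is Beta(5.6+9, 3+20) = Beta(14.6, 23).

Posterior: Beta(14.6, 23)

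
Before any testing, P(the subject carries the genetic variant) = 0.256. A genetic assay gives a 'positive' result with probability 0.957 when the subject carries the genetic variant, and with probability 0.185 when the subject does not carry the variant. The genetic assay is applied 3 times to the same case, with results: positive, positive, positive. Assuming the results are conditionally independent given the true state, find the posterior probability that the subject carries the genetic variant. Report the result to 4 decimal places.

Let H be the event that the subject carries the genetic variant; start with P(H) = 0.256. P('positive'|H) = 0.957, P('positive'|¬H) = 0.185.
Update on result 1 ('positive'): P(H) ← 0.957·0.2560 / (0.957·0.2560 + 0.185·0.7440) = 0.24499/0.38263 = 0.6403.
Update on result 2 ('positive'): P(H) ← 0.957·0.6403 / (0.957·0.6403 + 0.185·0.3597) = 0.61275/0.67930 = 0.9020.
Update on result 3 ('positive'): P(H) ← 0.957·0.9020 / (0.957·0.9020 + 0.185·0.0980) = 0.86325/0.88137 = 0.9794.

Posterior P(H) ≈ 0.9794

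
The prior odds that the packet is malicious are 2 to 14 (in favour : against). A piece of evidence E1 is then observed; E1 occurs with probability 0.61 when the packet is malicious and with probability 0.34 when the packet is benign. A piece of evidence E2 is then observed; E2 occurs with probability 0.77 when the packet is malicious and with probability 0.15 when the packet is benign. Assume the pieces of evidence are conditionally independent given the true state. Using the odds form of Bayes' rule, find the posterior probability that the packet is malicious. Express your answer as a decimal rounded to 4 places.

Posterior probability ≈ 0.5682

Prior odds = 2/14 = 0.14286.
Likelihood ratio for E1 = 0.61/0.34 = 1.7941.
Likelihood ratio for E2 = 0.77/0.15 = 5.1333.
Posterior odds = prior odds × LR₁ × LR₂ = 1.3157.
Posterior probability = odds/(1+odds) = 1.3157/2.3157 = 0.5682.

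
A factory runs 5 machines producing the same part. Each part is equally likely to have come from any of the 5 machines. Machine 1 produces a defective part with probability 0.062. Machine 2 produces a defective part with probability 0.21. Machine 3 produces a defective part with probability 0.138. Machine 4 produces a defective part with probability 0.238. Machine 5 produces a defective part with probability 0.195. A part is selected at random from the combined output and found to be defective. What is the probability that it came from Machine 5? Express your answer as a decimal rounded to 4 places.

P(defective|M1) = 0.062; P(defective|M2) = 0.21; P(defective|M3) = 0.138; P(defective|M4) = 0.238; P(defective|M5) = 0.195.
Prior × likelihood for each source: 0.2·0.062=0.01240, 0.2·0.21=0.04200, 0.2·0.138=0.02760, 0.2·0.238=0.04760, 0.2·0.195=0.03900. Summing gives P(defective) = 0.16860.
P(Machine 5 | defective) = 0.03900 / 0.16860 = 0.2313.

Posterior probability ≈ 0.2313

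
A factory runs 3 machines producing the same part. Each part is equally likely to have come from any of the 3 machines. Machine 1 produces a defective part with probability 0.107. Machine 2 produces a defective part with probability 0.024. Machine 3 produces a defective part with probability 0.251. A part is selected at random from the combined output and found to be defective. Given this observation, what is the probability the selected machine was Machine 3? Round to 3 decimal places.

Posterior probability ≈ 0.657

P(defective|M1) = 0.107; P(defective|M2) = 0.024; P(defective|M3) = 0.251.
Prior × likelihood for each source: 0.333333·0.107=0.03567, 0.333333·0.024=0.008000, 0.333333·0.251=0.08367. Summing gives P(defective) = 0.12733.
P(Machine 3 | defective) = 0.08367 / 0.12733 = 0.657.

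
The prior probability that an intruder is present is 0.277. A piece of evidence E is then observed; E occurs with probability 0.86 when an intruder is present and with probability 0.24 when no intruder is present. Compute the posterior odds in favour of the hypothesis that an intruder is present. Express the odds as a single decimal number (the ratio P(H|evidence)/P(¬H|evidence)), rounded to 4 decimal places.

Prior odds = 0.277/(1−0.277) = 0.38313. In log-odds, ln(0.38313) = -0.95939.
Add log likelihood ratio: ln(3.5833) = 1.2763.
Posterior log-odds = 0.31690, so posterior odds = exp(0.31690) = 1.3729.

Posterior odds ≈ 1.3729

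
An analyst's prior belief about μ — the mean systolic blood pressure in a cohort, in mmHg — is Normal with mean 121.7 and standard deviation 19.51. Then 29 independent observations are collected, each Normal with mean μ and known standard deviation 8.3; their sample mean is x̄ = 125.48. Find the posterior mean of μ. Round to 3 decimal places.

Prior precision 1/τ₀² = 1/19.51² = 0.00262715; data precision n/σ² = 29/8.3² = 0.420961.
Posterior precision = 0.00262715 + 0.420961 = 0.423588.
Posterior mean = (0.00262715·121.7 + 0.420961·125.48) / 0.423588 = 125.457.

Posterior mean ≈ 125.457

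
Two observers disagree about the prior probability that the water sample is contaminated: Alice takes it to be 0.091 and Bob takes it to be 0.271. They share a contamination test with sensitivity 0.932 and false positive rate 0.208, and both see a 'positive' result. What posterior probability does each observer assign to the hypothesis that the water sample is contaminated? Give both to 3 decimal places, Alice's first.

Alice: 0.310; Bob: 0.625

P('+'|H) = 0.932, P('+'|¬H) = 0.208.
Alice: numerator 0.932·0.091 = 0.084812; evidence = 0.084812+0.208·0.909 = 0.27388; posterior = 0.310.
Bob: numerator 0.932·0.271 = 0.25257; evidence = 0.25257+0.208·0.729 = 0.40420; posterior = 0.625.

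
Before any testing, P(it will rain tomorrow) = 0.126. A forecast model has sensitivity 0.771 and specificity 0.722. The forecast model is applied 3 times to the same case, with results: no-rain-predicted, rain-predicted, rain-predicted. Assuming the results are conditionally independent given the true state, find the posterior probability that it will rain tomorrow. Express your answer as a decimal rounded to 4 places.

Posterior P(H) ≈ 0.2602

With H the event that it will rain tomorrow, the joint likelihood of the observed sequence is P(data|H) = 0.229·0.771·0.771 = 0.13613 and P(data|¬H) = 0.722·0.278·0.278 = 0.055799.
Bayes: P(H|data) = 0.126·0.13613 / (0.126·0.13613 + 0.874·0.055799) = 0.017152/0.065920 = 0.2602.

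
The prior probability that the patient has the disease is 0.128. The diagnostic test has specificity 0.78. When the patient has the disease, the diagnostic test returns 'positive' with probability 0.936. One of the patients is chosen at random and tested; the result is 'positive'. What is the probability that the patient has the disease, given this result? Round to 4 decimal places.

Let H be the event that the patient has the disease. P(H) = 0.128, so P(¬H) = 0.872. With E the 'positive' result, P(E|H) = 0.936 and P(E|¬H) = 0.22.
P(E) = 0.936·0.128 + 0.22·0.872 = 0.11981 + 0.19184 = 0.31165.
By Bayes' theorem, P(H|E) = 0.11981 / 0.31165 = 0.3844.

P(H | E) ≈ 0.3844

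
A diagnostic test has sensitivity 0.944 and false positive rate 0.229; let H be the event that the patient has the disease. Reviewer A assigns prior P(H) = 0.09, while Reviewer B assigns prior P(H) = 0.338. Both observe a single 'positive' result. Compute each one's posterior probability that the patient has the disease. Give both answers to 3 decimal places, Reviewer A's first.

Reviewer A: 0.290; Reviewer B: 0.678

The likelihood ratio for a 'positive' result is 0.944/0.229 = 4.1223.
Reviewer A: prior odds 0.09/0.91 = 0.098901; posterior odds 0.40770; posterior probability 0.290.
Reviewer B: prior odds 0.338/0.662 = 0.51057; posterior odds 2.1047; posterior probability 0.678.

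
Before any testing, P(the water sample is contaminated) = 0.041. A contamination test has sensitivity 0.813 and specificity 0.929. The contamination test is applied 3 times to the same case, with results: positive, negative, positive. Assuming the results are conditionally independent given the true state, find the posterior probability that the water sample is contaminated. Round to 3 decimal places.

Posterior P(H) ≈ 0.530

With H the event that the water sample is contaminated, the joint likelihood of the observed sequence is P(data|H) = 0.813·0.187·0.813 = 0.12360 and P(data|¬H) = 0.071·0.929·0.071 = 0.0046831.
Bayes: P(H|data) = 0.041·0.12360 / (0.041·0.12360 + 0.959·0.0046831) = 0.0050676/0.0095587 = 0.5302.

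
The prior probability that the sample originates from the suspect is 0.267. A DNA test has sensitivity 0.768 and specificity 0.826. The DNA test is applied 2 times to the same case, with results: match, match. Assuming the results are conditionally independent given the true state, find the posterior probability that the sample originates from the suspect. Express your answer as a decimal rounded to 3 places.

Posterior P(H) ≈ 0.876

With H the event that the sample originates from the suspect, the joint likelihood of the observed sequence is P(data|H) = 0.768·0.768 = 0.58982 and P(data|¬H) = 0.174·0.174 = 0.030276.
Bayes: P(H|data) = 0.267·0.58982 / (0.267·0.58982 + 0.733·0.030276) = 0.15748/0.17968 = 0.8765.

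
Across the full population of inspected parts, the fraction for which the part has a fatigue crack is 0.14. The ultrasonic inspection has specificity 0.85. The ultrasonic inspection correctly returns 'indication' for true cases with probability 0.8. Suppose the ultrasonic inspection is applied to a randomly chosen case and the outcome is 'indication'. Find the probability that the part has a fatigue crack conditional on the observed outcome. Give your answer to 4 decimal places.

Write H for 'the part has a fatigue crack'. Prior odds H:¬H = 0.14/0.86 = 0.16279. For the 'indication' outcome, the likelihood ratio is 0.8/0.15 = 5.3333.
Posterior odds = 0.16279 × 5.3333 = 0.86822, so P(H|E) = 0.86822/(1+0.86822) = 0.4647.

P(H | E) ≈ 0.4647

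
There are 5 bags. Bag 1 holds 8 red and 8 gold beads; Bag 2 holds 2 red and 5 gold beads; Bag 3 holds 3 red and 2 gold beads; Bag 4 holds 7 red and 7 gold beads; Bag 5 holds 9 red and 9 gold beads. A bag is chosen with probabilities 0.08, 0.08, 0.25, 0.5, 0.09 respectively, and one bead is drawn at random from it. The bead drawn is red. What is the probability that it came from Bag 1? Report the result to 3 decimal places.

P(red|Bag 1) = 0.5; P(red|Bag 2) = 0.2857; P(red|Bag 3) = 0.6; P(red|Bag 4) = 0.5; P(red|Bag 5) = 0.5.
Prior × likelihood for each source: 0.08·0.5=0.04000, 0.08·0.2857=0.02286, 0.25·0.6=0.1500, 0.5·0.5=0.2500, 0.09·0.5=0.04500. Summing gives P(red) = 0.50786.
P(Bag 1 | red) = 0.04000 / 0.50786 = 0.079.

Posterior probability ≈ 0.079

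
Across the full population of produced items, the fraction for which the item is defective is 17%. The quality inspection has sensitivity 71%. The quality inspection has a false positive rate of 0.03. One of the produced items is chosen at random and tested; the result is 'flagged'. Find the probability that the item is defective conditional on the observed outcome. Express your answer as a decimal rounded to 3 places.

Write H for 'the item is defective'. Prior odds H:¬H = 0.17/0.83 = 0.20482. For the 'flagged' outcome, the likelihood ratio is 0.71/0.03 = 23.667.
Posterior odds = 0.20482 × 23.667 = 4.8474, so P(H|E) = 4.8474/(1+4.8474) = 0.829.

P(H | E) ≈ 0.829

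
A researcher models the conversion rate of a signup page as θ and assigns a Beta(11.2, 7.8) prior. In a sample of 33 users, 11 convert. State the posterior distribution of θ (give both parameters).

Posterior: Beta(22.2, 29.8)

The binomial likelihood is conjugate to the Beta prior: with 11 successes and 22 failures, the posterior is Beta(11.2+11, 7.8+22) = Beta(22.2, 29.8).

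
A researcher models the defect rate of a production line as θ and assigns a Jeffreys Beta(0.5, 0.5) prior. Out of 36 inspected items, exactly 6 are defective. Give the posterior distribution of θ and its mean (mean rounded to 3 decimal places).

Posterior: Beta(6.5, 30.5); mean ≈ 0.176

The binomial likelihood is conjugate to the Beta prior: with 6 successes and 30 failures, the posterior is Beta(0.5+6, 0.5+30) = Beta(6.5, 30.5).
Posterior mean = α/(α+β) = 6.5/37 = 0.176.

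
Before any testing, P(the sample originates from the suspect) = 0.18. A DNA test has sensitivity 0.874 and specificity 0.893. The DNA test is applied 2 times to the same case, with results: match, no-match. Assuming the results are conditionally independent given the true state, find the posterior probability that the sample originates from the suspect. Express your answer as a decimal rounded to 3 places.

Let H be the event that the sample originates from the suspect; start with P(H) = 0.18. P('match'|H) = 0.874, P('match'|¬H) = 0.107.
Update on result 1 ('match'): P(H) ← 0.874·0.1800 / (0.874·0.1800 + 0.107·0.8200) = 0.15732/0.24506 = 0.6420.
Update on result 2 ('no-match'): P(H) ← 0.126·0.6420 / (0.126·0.6420 + 0.893·0.3580) = 0.080888/0.40061 = 0.2019.

Posterior P(H) ≈ 0.202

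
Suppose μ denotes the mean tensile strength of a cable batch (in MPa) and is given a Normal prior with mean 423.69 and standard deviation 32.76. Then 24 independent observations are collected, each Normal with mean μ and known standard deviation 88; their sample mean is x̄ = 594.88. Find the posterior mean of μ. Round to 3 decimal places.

Prior precision 1/τ₀² = 1/32.76² = 0.00093178; data precision n/σ² = 24/88² = 0.00309917.
Posterior precision = 0.00093178 + 0.00309917 = 0.00403095.
Posterior mean = (0.00093178·423.69 + 0.00309917·594.88) / 0.00403095 = 555.308.

Posterior mean ≈ 555.308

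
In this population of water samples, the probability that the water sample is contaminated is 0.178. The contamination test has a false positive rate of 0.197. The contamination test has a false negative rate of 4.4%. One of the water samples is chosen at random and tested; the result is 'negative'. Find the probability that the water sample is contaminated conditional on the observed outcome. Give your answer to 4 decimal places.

P(H | E) ≈ 0.0117

Let H be the event that the water sample is contaminated. P(H) = 0.178, so P(¬H) = 0.822. With E the 'negative' result, P(E|H) = 0.044 and P(E|¬H) = 0.803.
P(E) = 0.044·0.178 + 0.803·0.822 = 0.0078320 + 0.66007 = 0.66790.
By Bayes' theorem, P(H|E) = 0.0078320 / 0.66790 = 0.0117.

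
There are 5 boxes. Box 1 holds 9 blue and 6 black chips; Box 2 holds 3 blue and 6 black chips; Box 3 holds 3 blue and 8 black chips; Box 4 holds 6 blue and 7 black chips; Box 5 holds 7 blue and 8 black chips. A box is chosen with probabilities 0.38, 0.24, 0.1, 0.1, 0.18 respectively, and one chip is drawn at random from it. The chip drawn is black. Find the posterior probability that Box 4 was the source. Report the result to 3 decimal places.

Posterior probability ≈ 0.101

P(black|Box 1) = 0.4; P(black|Box 2) = 0.6667; P(black|Box 3) = 0.7273; P(black|Box 4) = 0.5385; P(black|Box 5) = 0.5333.
Prior × likelihood for each source: 0.38·0.4=0.1520, 0.24·0.6667=0.1600, 0.1·0.7273=0.07273, 0.1·0.5385=0.05385, 0.18·0.5333=0.09600. Summing gives P(black) = 0.53457.
P(Box 4 | black) = 0.05385 / 0.53457 = 0.101.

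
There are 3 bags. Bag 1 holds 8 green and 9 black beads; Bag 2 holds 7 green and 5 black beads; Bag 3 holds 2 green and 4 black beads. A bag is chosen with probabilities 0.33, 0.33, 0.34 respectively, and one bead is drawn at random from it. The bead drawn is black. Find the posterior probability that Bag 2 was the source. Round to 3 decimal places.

Posterior probability ≈ 0.255

P(black|Bag 1) = 0.5294; P(black|Bag 2) = 0.4167; P(black|Bag 3) = 0.6667.
Prior × likelihood for each source: 0.33·0.5294=0.1747, 0.33·0.4167=0.1375, 0.34·0.6667=0.2267. Summing gives P(black) = 0.53887.
P(Bag 2 | black) = 0.1375 / 0.53887 = 0.255.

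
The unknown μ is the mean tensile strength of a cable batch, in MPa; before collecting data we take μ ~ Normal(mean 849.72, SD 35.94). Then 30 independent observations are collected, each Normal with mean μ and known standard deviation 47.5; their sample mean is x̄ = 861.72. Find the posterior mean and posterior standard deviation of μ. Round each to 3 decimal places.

Posterior mean ≈ 861.060; posterior SD ≈ 8.430

Prior precision 1/τ₀² = 1/35.94² = 0.00077418; data precision n/σ² = 30/47.5² = 0.0132964.
Posterior precision = 0.00077418 + 0.0132964 = 0.0140706, giving posterior SD = 1/√0.0140706 = 8.430.
Posterior mean = (0.00077418·849.72 + 0.0132964·861.72) / 0.0140706 = 861.060.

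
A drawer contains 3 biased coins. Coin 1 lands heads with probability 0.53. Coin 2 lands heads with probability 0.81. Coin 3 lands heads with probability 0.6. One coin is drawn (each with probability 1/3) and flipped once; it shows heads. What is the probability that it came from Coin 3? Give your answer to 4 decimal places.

Tabulate prior·likelihood by source: [1] prior 0.333333, lik 0.53, product 0.1767; [2] prior 0.333333, lik 0.81, product 0.2700; [3] prior 0.333333, lik 0.6, product 0.2000.
Normalizing constant = 0.64667; the posterior for Coin 3 is its product over the sum, 0.2000/0.64667 = 0.3093.

Posterior probability ≈ 0.3093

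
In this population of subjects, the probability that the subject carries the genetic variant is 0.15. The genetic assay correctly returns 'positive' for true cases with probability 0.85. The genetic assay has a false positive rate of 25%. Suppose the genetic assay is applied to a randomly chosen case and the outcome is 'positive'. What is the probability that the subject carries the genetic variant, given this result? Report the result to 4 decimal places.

Write H for 'the subject carries the genetic variant'. Prior odds H:¬H = 0.15/0.85 = 0.17647. For the 'positive' outcome, the likelihood ratio is 0.85/0.25 = 3.4000.
Posterior odds = 0.17647 × 3.4000 = 0.60000, so P(H|E) = 0.60000/(1+0.60000) = 0.3750.

P(H | E) ≈ 0.3750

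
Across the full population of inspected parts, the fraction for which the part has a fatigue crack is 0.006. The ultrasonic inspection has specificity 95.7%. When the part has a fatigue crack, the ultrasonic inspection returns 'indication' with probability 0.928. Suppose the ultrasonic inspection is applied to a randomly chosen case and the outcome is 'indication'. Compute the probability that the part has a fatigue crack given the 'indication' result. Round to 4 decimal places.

P(H | E) ≈ 0.1153

Let H be the event that the part has a fatigue crack. P(H) = 0.006, so P(¬H) = 0.994. With E the 'indication' result, P(E|H) = 0.928 and P(E|¬H) = 0.043.
P(E) = 0.928·0.006 + 0.043·0.994 = 0.0055680 + 0.042742 = 0.048310.
By Bayes' theorem, P(H|E) = 0.0055680 / 0.048310 = 0.1153.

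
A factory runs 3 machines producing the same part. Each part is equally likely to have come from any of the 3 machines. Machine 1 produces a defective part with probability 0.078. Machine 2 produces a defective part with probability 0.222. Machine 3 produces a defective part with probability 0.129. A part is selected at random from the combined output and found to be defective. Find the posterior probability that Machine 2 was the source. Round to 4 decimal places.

Posterior probability ≈ 0.5175

P(defective|M1) = 0.078; P(defective|M2) = 0.222; P(defective|M3) = 0.129.
Prior × likelihood for each source: 0.333333·0.078=0.02600, 0.333333·0.222=0.07400, 0.333333·0.129=0.04300. Summing gives P(defective) = 0.14300.
P(Machine 2 | defective) = 0.07400 / 0.14300 = 0.5175.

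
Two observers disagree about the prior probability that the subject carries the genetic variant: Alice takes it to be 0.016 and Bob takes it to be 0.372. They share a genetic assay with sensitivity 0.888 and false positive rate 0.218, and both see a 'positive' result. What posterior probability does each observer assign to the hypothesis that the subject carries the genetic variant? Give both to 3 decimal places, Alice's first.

The likelihood ratio for a 'positive' result is 0.888/0.218 = 4.0734.
Alice: prior odds 0.016/0.984 = 0.016260; posterior odds 0.066234; posterior probability 0.062.
Bob: prior odds 0.372/0.628 = 0.59236; posterior odds 2.4129; posterior probability 0.707.

Alice: 0.062; Bob: 0.707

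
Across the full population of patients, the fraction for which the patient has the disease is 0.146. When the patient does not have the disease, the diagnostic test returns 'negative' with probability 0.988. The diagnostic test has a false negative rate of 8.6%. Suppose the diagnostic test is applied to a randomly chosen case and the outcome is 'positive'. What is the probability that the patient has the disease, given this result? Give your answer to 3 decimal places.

P(H | E) ≈ 0.929

Let H be the event that the patient has the disease. P(H) = 0.146, so P(¬H) = 0.854. With E the 'positive' result, P(E|H) = 0.914 and P(E|¬H) = 0.012.
P(E) = 0.914·0.146 + 0.012·0.854 = 0.13344 + 0.010248 = 0.14369.
By Bayes' theorem, P(H|E) = 0.13344 / 0.14369 = 0.929.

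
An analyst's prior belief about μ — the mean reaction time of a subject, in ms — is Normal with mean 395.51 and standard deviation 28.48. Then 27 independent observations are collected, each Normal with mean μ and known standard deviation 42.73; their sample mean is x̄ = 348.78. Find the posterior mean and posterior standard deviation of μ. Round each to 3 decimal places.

Posterior mean ≈ 352.376; posterior SD ≈ 7.901

Prior precision 1/τ₀² = 1/28.48² = 0.00123288; data precision n/σ² = 27/42.73² = 0.0147876.
Posterior precision = 0.00123288 + 0.0147876 = 0.0160205, giving posterior SD = 1/√0.0160205 = 7.901.
Posterior mean = (0.00123288·395.51 + 0.0147876·348.78) / 0.0160205 = 352.376.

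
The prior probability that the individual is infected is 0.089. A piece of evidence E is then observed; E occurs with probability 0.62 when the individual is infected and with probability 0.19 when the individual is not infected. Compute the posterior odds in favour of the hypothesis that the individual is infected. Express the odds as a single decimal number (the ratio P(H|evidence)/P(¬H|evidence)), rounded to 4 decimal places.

Posterior odds ≈ 0.3188

Prior odds = 0.089/(1−0.089) = 0.097695. In log-odds, ln(0.097695) = -2.3259.
Add log likelihood ratio: ln(3.2632) = 1.1827.
Posterior log-odds = -1.1432, so posterior odds = exp(-1.1432) = 0.31879.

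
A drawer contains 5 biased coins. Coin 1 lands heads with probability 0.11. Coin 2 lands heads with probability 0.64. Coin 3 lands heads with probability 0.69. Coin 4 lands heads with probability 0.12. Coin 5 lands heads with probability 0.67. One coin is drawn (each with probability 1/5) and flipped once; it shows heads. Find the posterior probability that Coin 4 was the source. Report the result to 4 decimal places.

Posterior probability ≈ 0.0538

Tabulate prior·likelihood by source: [1] prior 0.2, lik 0.11, product 0.02200; [2] prior 0.2, lik 0.64, product 0.1280; [3] prior 0.2, lik 0.69, product 0.1380; [4] prior 0.2, lik 0.12, product 0.02400; [5] prior 0.2, lik 0.67, product 0.1340.
Normalizing constant = 0.44600; the posterior for Coin 4 is its product over the sum, 0.02400/0.44600 = 0.0538.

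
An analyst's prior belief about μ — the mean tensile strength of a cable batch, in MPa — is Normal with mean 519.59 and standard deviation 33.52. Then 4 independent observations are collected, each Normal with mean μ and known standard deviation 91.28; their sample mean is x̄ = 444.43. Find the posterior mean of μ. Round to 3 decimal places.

Posterior mean ≈ 493.254

With known σ, the Normal prior is conjugate. Weight on the data is w = (n/σ²)/(n/σ² + 1/τ₀²) = 0.00048007/(0.00048007+0.00089000) = 0.35040.
Posterior mean = w·x̄ + (1−w)·μ₀ = 0.35040·444.43 + 0.64960·519.59 = 493.254.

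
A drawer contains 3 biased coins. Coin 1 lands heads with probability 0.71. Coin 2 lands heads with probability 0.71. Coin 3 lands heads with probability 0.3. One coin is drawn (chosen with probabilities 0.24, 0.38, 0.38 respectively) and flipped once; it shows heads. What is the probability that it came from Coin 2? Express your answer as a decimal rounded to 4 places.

Tabulate prior·likelihood by source: [1] prior 0.24, lik 0.71, product 0.1704; [2] prior 0.38, lik 0.71, product 0.2698; [3] prior 0.38, lik 0.3, product 0.1140.
Normalizing constant = 0.55420; the posterior for Coin 2 is its product over the sum, 0.2698/0.55420 = 0.4868.

Posterior probability ≈ 0.4868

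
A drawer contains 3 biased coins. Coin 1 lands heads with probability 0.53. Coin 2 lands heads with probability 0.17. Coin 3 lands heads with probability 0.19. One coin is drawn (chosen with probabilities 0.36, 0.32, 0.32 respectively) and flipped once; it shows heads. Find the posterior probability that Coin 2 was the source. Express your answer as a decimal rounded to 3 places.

Posterior probability ≈ 0.178

Tabulate prior·likelihood by source: [1] prior 0.36, lik 0.53, product 0.1908; [2] prior 0.32, lik 0.17, product 0.05440; [3] prior 0.32, lik 0.19, product 0.06080.
Normalizing constant = 0.30600; the posterior for Coin 2 is its product over the sum, 0.05440/0.30600 = 0.178.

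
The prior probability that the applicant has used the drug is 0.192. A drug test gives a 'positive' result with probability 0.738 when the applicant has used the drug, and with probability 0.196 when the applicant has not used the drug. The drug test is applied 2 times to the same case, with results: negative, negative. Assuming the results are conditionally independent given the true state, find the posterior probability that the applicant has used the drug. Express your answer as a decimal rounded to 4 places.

Posterior P(H) ≈ 0.0246

With H the event that the applicant has used the drug, the joint likelihood of the observed sequence is P(data|H) = 0.262·0.262 = 0.068644 and P(data|¬H) = 0.804·0.804 = 0.64642.
Bayes: P(H|data) = 0.192·0.068644 / (0.192·0.068644 + 0.808·0.64642) = 0.013180/0.53548 = 0.0246.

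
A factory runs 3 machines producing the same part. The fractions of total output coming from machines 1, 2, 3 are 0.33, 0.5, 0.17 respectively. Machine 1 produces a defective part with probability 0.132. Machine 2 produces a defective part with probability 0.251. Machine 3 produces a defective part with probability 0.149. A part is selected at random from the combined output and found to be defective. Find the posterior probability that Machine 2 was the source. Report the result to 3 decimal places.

Tabulate prior·likelihood by source: [1] prior 0.33, lik 0.132, product 0.04356; [2] prior 0.5, lik 0.251, product 0.1255; [3] prior 0.17, lik 0.149, product 0.02533.
Normalizing constant = 0.19439; the posterior for Machine 2 is its product over the sum, 0.1255/0.19439 = 0.646.

Posterior probability ≈ 0.646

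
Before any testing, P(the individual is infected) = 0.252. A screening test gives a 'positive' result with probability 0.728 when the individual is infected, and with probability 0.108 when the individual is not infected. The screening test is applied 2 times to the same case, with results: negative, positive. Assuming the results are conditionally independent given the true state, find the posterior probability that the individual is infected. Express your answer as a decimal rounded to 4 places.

Posterior P(H) ≈ 0.4092

With H the event that the individual is infected, the joint likelihood of the observed sequence is P(data|H) = 0.272·0.728 = 0.19802 and P(data|¬H) = 0.892·0.108 = 0.096336.
Bayes: P(H|data) = 0.252·0.19802 / (0.252·0.19802 + 0.748·0.096336) = 0.049900/0.12196 = 0.4092.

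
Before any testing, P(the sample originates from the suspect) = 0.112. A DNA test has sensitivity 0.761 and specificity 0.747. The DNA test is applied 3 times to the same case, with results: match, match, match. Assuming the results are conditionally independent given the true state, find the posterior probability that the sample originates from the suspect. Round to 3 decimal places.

With H the event that the sample originates from the suspect, the joint likelihood of the observed sequence is P(data|H) = 0.761·0.761·0.761 = 0.44071 and P(data|¬H) = 0.253·0.253·0.253 = 0.016194.
Bayes: P(H|data) = 0.112·0.44071 / (0.112·0.44071 + 0.888·0.016194) = 0.049360/0.063740 = 0.7744.

Posterior P(H) ≈ 0.774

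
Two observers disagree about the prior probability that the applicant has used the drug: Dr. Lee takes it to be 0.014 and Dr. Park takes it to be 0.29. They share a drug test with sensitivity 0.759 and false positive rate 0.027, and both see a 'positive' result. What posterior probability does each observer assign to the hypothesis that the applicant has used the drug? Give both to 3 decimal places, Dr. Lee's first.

Dr. Lee: 0.285; Dr. Park: 0.920

P('+'|H) = 0.759, P('+'|¬H) = 0.027.
Dr. Lee: numerator 0.759·0.014 = 0.010626; evidence = 0.010626+0.027·0.986 = 0.037248; posterior = 0.285.
Dr. Park: numerator 0.759·0.29 = 0.22011; evidence = 0.22011+0.027·0.71 = 0.23928; posterior = 0.920.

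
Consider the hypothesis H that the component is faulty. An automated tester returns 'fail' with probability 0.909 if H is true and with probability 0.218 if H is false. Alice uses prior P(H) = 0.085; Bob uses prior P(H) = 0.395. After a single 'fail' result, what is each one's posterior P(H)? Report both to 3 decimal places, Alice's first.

Alice: 0.279; Bob: 0.731

The likelihood ratio for a 'fail' result is 0.909/0.218 = 4.1697.
Alice: prior odds 0.085/0.915 = 0.092896; posterior odds 0.38735; posterior probability 0.279.
Bob: prior odds 0.395/0.605 = 0.65289; posterior odds 2.7224; posterior probability 0.731.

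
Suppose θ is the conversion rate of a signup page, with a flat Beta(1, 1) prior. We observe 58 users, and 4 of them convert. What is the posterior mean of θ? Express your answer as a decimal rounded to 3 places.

The binomial likelihood is conjugate to the Beta prior: with 4 successes and 54 failures, the posterior is Beta(1+4, 1+54) = Beta(5, 55).
Posterior mean = α/(α+β) = 5/60 = 0.083.

Posterior mean ≈ 0.083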